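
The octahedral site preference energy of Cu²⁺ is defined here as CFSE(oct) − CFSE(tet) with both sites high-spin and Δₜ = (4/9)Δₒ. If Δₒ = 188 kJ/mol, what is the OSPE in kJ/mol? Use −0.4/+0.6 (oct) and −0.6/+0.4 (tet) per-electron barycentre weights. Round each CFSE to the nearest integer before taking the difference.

-80

Group 11 minus oxidation state +2 gives a d⁹ configuration for Cu²⁺.
In an octahedral site d⁹ (HS) is t₂g⁶ eg³, giving CFSE(oct) = -0.6Δₒ = -113 kJ/mol.
Tetrahedral e⁴ t₂⁵ gives -0.4Δₜ = -0.4 × (4/9) × 188 = -33 kJ/mol.
Subtracting, OSPE = -113 − (-33) = -80 kJ/mol.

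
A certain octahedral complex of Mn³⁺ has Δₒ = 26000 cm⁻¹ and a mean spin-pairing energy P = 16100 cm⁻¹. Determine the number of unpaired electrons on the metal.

2

Mn³⁺: group 7, so d-count = 7 − 3 = 4.
Δₒ > P, so pairing is preferred: the ground state is low-spin.
That gives t₂g⁴ eg⁰.
Unpaired electrons: 2.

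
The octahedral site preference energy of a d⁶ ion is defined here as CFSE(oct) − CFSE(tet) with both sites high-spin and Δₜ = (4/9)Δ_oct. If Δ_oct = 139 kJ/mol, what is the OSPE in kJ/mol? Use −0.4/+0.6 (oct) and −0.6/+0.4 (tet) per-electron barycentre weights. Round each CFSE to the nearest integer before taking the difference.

-19

Octahedral high-spin t2g^4 e_g^2: CFSE = -0.4 × 139 = -56 kJ/mol.
Tetrahedral e^3 t2^3 gives -0.6Δₜ = -0.6 × (4/9) × 139 = -37 kJ/mol.
OSPE = CFSE(oct) − CFSE(tet) = -56 − (-37) = -19 kJ/mol.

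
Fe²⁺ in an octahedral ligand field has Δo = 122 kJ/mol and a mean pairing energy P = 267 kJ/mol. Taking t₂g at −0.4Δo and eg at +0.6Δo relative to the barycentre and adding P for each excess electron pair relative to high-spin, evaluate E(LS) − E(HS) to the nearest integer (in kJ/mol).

290

Fe is in group 8, so Fe²⁺ is d⁶ (8 − 2 = 6).
High-spin d⁶ fills as t₂g⁴ eg² with CFSE 4(−0.4) + 2(+0.6) = -0.4Δo = -49 kJ/mol.
For low-spin the configuration is t₂g⁶ eg⁰: orbital energy -2.4 × 122 = -293 kJ/mol, and 2 additional pairs relative to high-spin add 534 kJ/mol, giving 241 kJ/mol.
Thus E(LS) − E(HS) = 290 kJ/mol.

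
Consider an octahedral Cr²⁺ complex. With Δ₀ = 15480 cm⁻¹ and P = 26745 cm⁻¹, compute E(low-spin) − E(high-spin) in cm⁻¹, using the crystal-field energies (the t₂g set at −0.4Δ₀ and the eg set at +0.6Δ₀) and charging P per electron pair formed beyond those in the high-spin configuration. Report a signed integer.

11265

Cr sits in group 6; removing 2 electrons leaves Cr²⁺ with 6 − 2 = 4 d electrons.
In the high-spin limit (t₂g³ eg¹) the orbital term is -0.6Δ₀ = -9288 cm⁻¹, with no excess pairing.
Low-spin: t₂g⁴ eg⁰, orbital CFSE = -1.6Δ₀ = -24768 cm⁻¹; plus 1 excess pair × P = +26745 cm⁻¹; total 1977 cm⁻¹.
The difference is 1977 − (-9288) = 11265 cm⁻¹, so high-spin lies lower.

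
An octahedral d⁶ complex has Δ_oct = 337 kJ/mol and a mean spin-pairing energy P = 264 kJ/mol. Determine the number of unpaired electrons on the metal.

0

With Δ_oct > P the complex is low-spin.
Filling d⁶ accordingly: t₂g⁶ eg⁰.
Unpaired electrons: 0.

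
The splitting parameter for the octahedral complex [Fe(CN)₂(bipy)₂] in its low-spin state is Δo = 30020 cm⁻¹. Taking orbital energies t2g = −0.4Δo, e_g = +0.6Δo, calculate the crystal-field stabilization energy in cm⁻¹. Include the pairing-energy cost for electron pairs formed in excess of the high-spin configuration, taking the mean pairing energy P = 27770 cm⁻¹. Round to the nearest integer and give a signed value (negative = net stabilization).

-16508

Ligand charges: 2×(-1) from CN⁻ and 2×(+0) from bipy sum to -2; with overall charge +0, Fe is +2.
Group 8 minus oxidation state +2 gives a d⁶ configuration for Fe²⁺.
The d⁶ electrons fill as t2g^6 e_g^0.
Orbital CFSE = 6(-0.4) + 0(0.6) = -2.4Δo = -2.4 × 30020 = -72048 cm⁻¹.
Pairing penalty: 3 pairs vs 1 in the high-spin reference → 2 extra × P = 55540 cm⁻¹.
Combining: -72048 + 55540 = -16508 cm⁻¹.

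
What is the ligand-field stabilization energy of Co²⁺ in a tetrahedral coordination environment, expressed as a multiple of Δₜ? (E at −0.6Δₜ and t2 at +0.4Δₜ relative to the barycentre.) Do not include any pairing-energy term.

Co²⁺: group 9, so d-count = 9 − 2 = 7.
With tetrahedral geometry the complex is necessarily high-spin.
Configuration: e^4 t2^3.
CFSE = 4(-0.6Δₜ) + 3(0.4Δₜ) = -2.4Δₜ + 1.2Δₜ = -1.2Δₜ.

-1.2 Δₜ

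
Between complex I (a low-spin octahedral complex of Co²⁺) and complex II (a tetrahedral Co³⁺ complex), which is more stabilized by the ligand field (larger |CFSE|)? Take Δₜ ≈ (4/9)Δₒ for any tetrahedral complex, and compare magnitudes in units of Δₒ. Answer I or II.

I: Co²⁺: group 9, so d-count = 9 − 2 = 7; t2g^6 e_g^1, CFSE = -1.8Δₒ.
II: Co³⁺: group 9, so d-count = 9 − 3 = 6; Tetrahedral fields are weak (Δₜ ≈ 4/9 Δₒ), so electrons fill high-spin; e^3 t2^3, CFSE = -0.6Δₜ ≈ -0.27Δₒ.
So I has the larger |CFSE|.

I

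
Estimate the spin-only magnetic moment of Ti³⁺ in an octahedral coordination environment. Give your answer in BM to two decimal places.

1.73 BM

Ti³⁺: group 4, so d-count = 4 − 3 = 1.
Configuration: t2g^1 e_g^0 → 1 unpaired electron.
μ(spin-only) = √[1(1+2)] = √3 ≈ 1.73 BM.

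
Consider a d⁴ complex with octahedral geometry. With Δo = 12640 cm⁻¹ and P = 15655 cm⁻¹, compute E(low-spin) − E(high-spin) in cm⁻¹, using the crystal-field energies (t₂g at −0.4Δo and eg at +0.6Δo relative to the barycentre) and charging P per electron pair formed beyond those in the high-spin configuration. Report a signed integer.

High-spin: t₂g³ eg¹, CFSE = -0.6Δo = -7584 cm⁻¹.
Low-spin t₂g⁴ eg⁰ gives -1.6Δo = -20224 cm⁻¹, but forming 1 extra pair costs 1P = 15655 cm⁻¹, so E(LS) = -20224 + 15655 = -4569 cm⁻¹.
Thus E(LS) − E(HS) = 3015 cm⁻¹.

3015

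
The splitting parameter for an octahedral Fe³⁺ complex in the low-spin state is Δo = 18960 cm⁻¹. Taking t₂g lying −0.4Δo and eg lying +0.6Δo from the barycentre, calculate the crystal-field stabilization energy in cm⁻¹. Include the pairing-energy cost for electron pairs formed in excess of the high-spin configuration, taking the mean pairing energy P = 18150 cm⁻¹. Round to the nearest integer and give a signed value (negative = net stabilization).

-1620

Fe³⁺: group 8, so d-count = 8 − 3 = 5.
Configuration: t₂g⁵ eg⁰.
CFSE(orbital) = 5×(-0.4Δo) + 0×(0.6Δo) = -2.0Δo; with Δo = 18960 cm⁻¹ that is -37920 cm⁻¹.
High-spin d⁵ would be t₂g³ eg² with 0 pairs; low-spin has 2, so 2 excess pairs cost +2P = +36300 cm⁻¹.
Net CFSE = -37920 + 36300 = -1620 cm⁻¹.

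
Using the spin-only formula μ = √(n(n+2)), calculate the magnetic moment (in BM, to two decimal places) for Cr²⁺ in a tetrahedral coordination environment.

Group 6 minus oxidation state +2 gives a d⁴ configuration for Cr²⁺.
With tetrahedral geometry the complex is necessarily high-spin.
Configuration: e^2 t2^2 → 4 unpaired electrons.
μ(spin-only) = √[4(4+2)] = √24 ≈ 4.90 BM.

4.90 BM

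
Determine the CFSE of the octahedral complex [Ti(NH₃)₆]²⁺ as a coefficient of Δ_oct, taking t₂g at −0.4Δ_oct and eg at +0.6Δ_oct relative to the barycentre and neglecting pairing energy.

NH₃ is neutral, so the +2 overall charge sits on Ti: oxidation state +2.
Ti²⁺: group 4, so d-count = 4 − 2 = 2.
For octahedral d² the high- and low-spin configurations coincide.
Configuration: t₂g² eg⁰.
CFSE = 2(-0.4Δ_oct) + 0(0.6Δ_oct) = -0.8Δ_oct + 0.0Δ_oct = -0.8Δ_oct.

-0.8 Δ_oct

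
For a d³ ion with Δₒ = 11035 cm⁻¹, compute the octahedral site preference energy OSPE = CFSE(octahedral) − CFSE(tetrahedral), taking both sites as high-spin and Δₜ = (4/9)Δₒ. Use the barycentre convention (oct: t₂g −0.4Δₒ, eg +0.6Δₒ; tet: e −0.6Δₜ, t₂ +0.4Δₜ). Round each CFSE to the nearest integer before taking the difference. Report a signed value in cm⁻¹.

Octahedral (high-spin): t2g^3 e_g^0, CFSE = 3(−0.4) + 0(+0.6) = -1.2Δₒ = -1.2 × 11035 = -13242 cm⁻¹.
In a tetrahedral site the filling is e^2 t2^1: CFSE(tet) = -0.8Δₜ = -0.8 × (4/9)(11035) = -3924 cm⁻¹.
Subtracting, OSPE = -13242 − (-3924) = -9318 cm⁻¹.

-9318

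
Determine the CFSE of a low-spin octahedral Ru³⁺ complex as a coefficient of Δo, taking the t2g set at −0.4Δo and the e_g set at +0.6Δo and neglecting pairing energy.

Ru³⁺: group 8, so d-count = 8 − 3 = 5.
Configuration: t2g^5 e_g^0.
CFSE = 5(-0.4Δo) + 0(0.6Δo) = -2.0Δo + 0.0Δo = -2.0Δo.

-2.0 Δo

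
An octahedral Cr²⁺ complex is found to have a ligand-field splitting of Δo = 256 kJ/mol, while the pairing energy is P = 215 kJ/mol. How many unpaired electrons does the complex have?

2

Cr sits in group 6; removing 2 electrons leaves Cr²⁺ with 6 − 2 = 4 d electrons.
With Δo > P the complex is low-spin.
Configuration: t₂g⁴ eg⁰.
Unpaired electrons: 2.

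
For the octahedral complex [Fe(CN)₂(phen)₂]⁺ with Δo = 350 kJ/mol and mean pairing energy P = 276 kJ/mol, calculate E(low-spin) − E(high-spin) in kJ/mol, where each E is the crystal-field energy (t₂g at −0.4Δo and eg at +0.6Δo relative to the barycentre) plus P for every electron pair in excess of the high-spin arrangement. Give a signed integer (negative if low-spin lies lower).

-148

Ligand charges: 2×(-1) from CN⁻ and 2×(+0) from phen sum to -2; with overall charge +1, Fe is +3.
Fe is in group 8, so Fe³⁺ is d⁵ (8 − 3 = 5).
In the high-spin limit (t₂g³ eg²) the orbital term is 0.0Δo = 0 kJ/mol, with no excess pairing.
Low-spin t₂g⁵ eg⁰ gives -2.0Δo = -700 kJ/mol, but forming 2 extra pairs costs 2P = 552 kJ/mol, so E(LS) = -700 + 552 = -148 kJ/mol.
Thus E(LS) − E(HS) = -148 kJ/mol.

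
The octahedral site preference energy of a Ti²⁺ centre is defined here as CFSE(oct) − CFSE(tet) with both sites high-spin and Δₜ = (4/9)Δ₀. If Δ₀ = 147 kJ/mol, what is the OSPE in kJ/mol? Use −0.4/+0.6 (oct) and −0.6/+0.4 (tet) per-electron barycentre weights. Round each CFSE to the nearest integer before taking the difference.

Ti is in group 4, so Ti²⁺ is d² (4 − 2 = 2).
Octahedral high-spin t2g^2 e_g^0: CFSE = -0.8 × 147 = -118 kJ/mol.
Tetrahedral: e^2 t2^0, CFSE = 2(−0.6) + 0(+0.4) = -1.2Δₜ = -1.2 × (4/9) × 147 = -78 kJ/mol.
OSPE = CFSE(oct) − CFSE(tet) = -118 − (-78) = -40 kJ/mol.

-40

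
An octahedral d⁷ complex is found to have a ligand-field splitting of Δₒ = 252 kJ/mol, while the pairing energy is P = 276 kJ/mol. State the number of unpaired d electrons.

3

Here Δₒ < P (252 < 276), so the high-spin state is favoured.
Filling d⁷ accordingly: t₂g⁵ eg².
Unpaired electrons: 3.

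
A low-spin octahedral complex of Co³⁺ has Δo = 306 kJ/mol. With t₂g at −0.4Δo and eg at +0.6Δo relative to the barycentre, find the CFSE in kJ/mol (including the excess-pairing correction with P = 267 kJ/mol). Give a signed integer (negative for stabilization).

Co is in group 9, so Co³⁺ is d⁶ (9 − 3 = 6).
Electron filling gives t₂g⁶ eg⁰.
CFSE(orbital) = 6×(-0.4Δo) + 0×(0.6Δo) = -2.4Δo; with Δo = 306 kJ/mol that is -734 kJ/mol.
High-spin d⁶ would be t₂g⁴ eg² with 1 pair; low-spin has 3, so 2 excess pairs cost +2P = +534 kJ/mol.
Combining: -734 + 534 = -200 kJ/mol.

-200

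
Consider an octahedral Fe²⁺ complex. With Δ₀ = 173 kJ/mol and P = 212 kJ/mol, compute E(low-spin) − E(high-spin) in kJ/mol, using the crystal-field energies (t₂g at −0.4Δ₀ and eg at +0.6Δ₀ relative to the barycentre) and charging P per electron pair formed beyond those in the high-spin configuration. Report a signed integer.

Group 8 minus oxidation state +2 gives a d⁶ configuration for Fe²⁺.
High-spin d⁶ fills as t₂g⁴ eg² with CFSE 4(−0.4) + 2(+0.6) = -0.4Δ₀ = -69 kJ/mol.
For low-spin the configuration is t₂g⁶ eg⁰: orbital energy -2.4 × 173 = -415 kJ/mol, and 2 additional pairs relative to high-spin add 424 kJ/mol, giving 9 kJ/mol.
E(LS) − E(HS) = 9 − (-69) = 78 kJ/mol.

78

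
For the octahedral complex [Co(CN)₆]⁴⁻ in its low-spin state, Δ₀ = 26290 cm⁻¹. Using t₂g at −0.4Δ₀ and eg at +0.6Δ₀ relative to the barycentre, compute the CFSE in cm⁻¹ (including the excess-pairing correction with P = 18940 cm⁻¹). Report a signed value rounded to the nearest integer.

Each CN⁻ contributes -1; 6 × (-1) = -6. With overall charge -4, Co is in the +2 oxidation state.
Co sits in group 9; removing 2 electrons leaves Co²⁺ with 9 − 2 = 7 d electrons.
The d⁷ electrons fill as t₂g⁶ eg¹.
The orbital stabilization is -1.8Δ₀ = -1.8 × 26290 = -47322 cm⁻¹.
Pairing penalty: 3 pairs vs 2 in the high-spin reference → 1 extra × P = 18940 cm⁻¹.
Net CFSE = -47322 + 18940 = -28382 cm⁻¹.

-28382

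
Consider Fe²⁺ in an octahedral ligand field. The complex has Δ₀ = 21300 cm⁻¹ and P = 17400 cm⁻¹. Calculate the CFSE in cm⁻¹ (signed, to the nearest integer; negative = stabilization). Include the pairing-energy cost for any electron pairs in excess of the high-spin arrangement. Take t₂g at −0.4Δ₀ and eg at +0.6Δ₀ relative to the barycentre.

Group 8 minus oxidation state +2 gives a d⁶ configuration for Fe²⁺.
Δ₀ > P, so pairing is preferred: the ground state is low-spin.
Filling d⁶ accordingly: t₂g⁶ eg⁰.
Orbital CFSE = -2.4Δ₀ = -2.4 × 21300 = -51120 cm⁻¹.
Excess pairs vs high-spin: 3 − 1 = 2; pairing cost = +34800 cm⁻¹.
Net CFSE = -51120 + 34800 = -16320 cm⁻¹.

-16320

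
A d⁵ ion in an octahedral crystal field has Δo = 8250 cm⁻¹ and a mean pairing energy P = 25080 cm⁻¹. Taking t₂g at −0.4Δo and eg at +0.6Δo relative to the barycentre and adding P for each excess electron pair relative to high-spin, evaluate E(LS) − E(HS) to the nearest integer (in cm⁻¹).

In the high-spin limit (t₂g³ eg²) the orbital term is 0.0Δo = 0 cm⁻¹, with no excess pairing.
Low-spin: t₂g⁵ eg⁰, orbital CFSE = -2.0Δo = -16500 cm⁻¹; plus 2 excess pairs × P = +50160 cm⁻¹; total 33660 cm⁻¹.
Thus E(LS) − E(HS) = 33660 cm⁻¹.

33660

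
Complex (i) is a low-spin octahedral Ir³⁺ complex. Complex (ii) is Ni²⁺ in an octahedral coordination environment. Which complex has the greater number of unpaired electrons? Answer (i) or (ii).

(ii)

(i): Ir³⁺: group 9, so d-count = 9 − 3 = 6; t₂g⁶ eg⁰ → 0 unpaired.
(ii): Ni sits in group 10; removing 2 electrons leaves Ni²⁺ with 10 − 2 = 8 d electrons; t₂g⁶ eg² → 2 unpaired.
So (ii) has more unpaired electrons.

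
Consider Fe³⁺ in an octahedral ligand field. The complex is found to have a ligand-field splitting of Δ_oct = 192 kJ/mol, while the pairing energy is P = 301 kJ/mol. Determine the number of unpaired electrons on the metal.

5

Fe sits in group 8; removing 3 electrons leaves Fe³⁺ with 8 − 3 = 5 d electrons.
Δ_oct < P, so pairing is avoided: the ground state is high-spin.
That gives t₂g³ eg².
Unpaired electrons: 5.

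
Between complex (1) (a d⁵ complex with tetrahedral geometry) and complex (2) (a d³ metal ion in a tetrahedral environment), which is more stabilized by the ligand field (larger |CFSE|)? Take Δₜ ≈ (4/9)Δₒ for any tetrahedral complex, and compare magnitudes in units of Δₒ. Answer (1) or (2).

(2)

(1): With tetrahedral geometry the complex is necessarily high-spin; e² t₂³, CFSE = 0.0Δₜ ≈ 0.00Δₒ.
(2): Tetrahedral fields are weak (Δₜ ≈ 4/9 Δₒ), so electrons fill high-spin; e^2 t2^1, CFSE = -0.8Δₜ ≈ -0.36Δₒ.
So (2) has the larger |CFSE|.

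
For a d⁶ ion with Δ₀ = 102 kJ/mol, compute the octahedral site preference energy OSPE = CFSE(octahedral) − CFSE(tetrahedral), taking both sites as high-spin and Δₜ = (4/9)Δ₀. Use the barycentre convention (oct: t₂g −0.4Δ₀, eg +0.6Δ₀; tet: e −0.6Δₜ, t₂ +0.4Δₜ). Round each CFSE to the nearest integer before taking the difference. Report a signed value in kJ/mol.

-14

Octahedral high-spin t₂g⁴ eg²: CFSE = -0.4 × 102 = -41 kJ/mol.
Tetrahedral e³ t₂³ gives -0.6Δₜ = -0.6 × (4/9) × 102 = -27 kJ/mol.
OSPE = -41 − (-27) = -14 kJ/mol.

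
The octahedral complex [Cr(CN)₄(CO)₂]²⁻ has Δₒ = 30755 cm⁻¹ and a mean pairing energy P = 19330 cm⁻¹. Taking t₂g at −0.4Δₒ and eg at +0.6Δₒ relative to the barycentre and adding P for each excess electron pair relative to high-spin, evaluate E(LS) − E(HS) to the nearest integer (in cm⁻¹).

-11425

Ligand charges: 4×(-1) from CN⁻ and 2×(+0) from CO sum to -4; with overall charge -2, Cr is +2.
Cr sits in group 6; removing 2 electrons leaves Cr²⁺ with 6 − 2 = 4 d electrons.
In the high-spin limit (t₂g³ eg¹) the orbital term is -0.6Δₒ = -18453 cm⁻¹, with no excess pairing.
For low-spin the configuration is t₂g⁴ eg⁰: orbital energy -1.6 × 30755 = -49208 cm⁻¹, and 1 additional pair relative to high-spin adds 19330 cm⁻¹, giving -29878 cm⁻¹.
E(LS) − E(HS) = -29878 − (-18453) = -11425 cm⁻¹.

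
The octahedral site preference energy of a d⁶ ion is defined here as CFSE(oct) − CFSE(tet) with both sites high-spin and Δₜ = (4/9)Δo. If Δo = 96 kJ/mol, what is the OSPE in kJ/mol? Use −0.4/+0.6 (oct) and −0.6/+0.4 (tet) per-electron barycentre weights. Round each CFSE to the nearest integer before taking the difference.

Octahedral (high-spin): t₂g⁴ eg², CFSE = 4(−0.4) + 2(+0.6) = -0.4Δo = -0.4 × 96 = -38 kJ/mol.
Tetrahedral e³ t₂³ gives -0.6Δₜ = -0.6 × (4/9) × 96 = -26 kJ/mol.
Subtracting, OSPE = -38 − (-26) = -12 kJ/mol.

-12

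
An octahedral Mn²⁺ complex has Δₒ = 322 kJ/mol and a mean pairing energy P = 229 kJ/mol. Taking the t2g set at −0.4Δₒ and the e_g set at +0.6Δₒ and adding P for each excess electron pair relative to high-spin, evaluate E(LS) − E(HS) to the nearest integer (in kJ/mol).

Group 7 minus oxidation state +2 gives a d⁵ configuration for Mn²⁺.
High-spin d⁵ fills as t2g^3 e_g^2 with CFSE 3(−0.4) + 2(+0.6) = 0.0Δₒ = 0 kJ/mol.
Low-spin t2g^5 e_g^0 gives -2.0Δₒ = -644 kJ/mol, but forming 2 extra pairs costs 2P = 458 kJ/mol, so E(LS) = -644 + 458 = -186 kJ/mol.
The difference is -186 − (0) = -186 kJ/mol, so low-spin lies lower.

-186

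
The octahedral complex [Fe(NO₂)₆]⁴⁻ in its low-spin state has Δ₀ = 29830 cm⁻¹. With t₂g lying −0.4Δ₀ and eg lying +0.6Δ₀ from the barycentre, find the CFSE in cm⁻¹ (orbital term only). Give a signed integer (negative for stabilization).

Each NO₂⁻ contributes -1; 6 × (-1) = -6. With overall charge -4, Fe is in the +2 oxidation state.
Fe²⁺: group 8, so d-count = 8 − 2 = 6.
The d⁶ electrons fill as t₂g⁶ eg⁰.
The orbital stabilization is -2.4Δ₀ = -2.4 × 29830 = -71592 cm⁻¹.

-71592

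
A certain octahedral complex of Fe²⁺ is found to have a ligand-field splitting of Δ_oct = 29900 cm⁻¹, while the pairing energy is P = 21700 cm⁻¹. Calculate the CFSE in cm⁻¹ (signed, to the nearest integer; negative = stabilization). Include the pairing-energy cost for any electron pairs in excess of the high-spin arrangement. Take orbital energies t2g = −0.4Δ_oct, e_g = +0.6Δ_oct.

-28360

Fe²⁺: group 8, so d-count = 8 − 2 = 6.
Here Δ_oct > P (29900 > 21700), so the low-spin state is favoured.
Filling d⁶ accordingly: t2g^6 e_g^0.
Orbital CFSE = -2.4Δ_oct = -2.4 × 29900 = -71760 cm⁻¹.
Excess pairs vs high-spin: 3 − 1 = 2; pairing cost = +43400 cm⁻¹.
Net CFSE = -71760 + 43400 = -28360 cm⁻¹.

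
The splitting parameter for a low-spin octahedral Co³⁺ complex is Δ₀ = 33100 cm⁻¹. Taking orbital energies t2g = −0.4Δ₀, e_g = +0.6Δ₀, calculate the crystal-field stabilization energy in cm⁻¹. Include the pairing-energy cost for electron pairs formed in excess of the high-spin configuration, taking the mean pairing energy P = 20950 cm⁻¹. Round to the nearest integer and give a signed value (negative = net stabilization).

Co³⁺: group 9, so d-count = 9 − 3 = 6.
Configuration: t2g^6 e_g^0.
Orbital CFSE = 6(-0.4) + 0(0.6) = -2.4Δ₀ = -2.4 × 33100 = -79440 cm⁻¹.
High-spin d⁶ would be t2g^4 e_g^2 with 1 pair; low-spin has 3, so 2 excess pairs cost +2P = +41900 cm⁻¹.
Combining: -79440 + 41900 = -37540 cm⁻¹.

-37540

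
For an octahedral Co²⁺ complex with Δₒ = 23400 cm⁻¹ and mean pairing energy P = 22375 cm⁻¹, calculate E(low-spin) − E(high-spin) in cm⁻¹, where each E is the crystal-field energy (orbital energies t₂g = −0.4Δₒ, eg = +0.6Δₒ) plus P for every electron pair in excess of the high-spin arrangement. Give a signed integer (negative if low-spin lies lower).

-1025

Co sits in group 9; removing 2 electrons leaves Co²⁺ with 9 − 2 = 7 d electrons.
In the high-spin limit (t₂g⁵ eg²) the orbital term is -0.8Δₒ = -18720 cm⁻¹, with no excess pairing.
For low-spin the configuration is t₂g⁶ eg¹: orbital energy -1.8 × 23400 = -42120 cm⁻¹, and 1 additional pair relative to high-spin adds 22375 cm⁻¹, giving -19745 cm⁻¹.
Thus E(LS) − E(HS) = -1025 cm⁻¹.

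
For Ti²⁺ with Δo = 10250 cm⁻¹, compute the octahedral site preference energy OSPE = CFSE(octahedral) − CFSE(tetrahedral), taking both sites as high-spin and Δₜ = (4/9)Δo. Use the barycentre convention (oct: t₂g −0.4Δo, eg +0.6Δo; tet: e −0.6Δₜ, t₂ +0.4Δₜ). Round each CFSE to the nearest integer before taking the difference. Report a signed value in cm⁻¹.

Ti is in group 4, so Ti²⁺ is d² (4 − 2 = 2).
Octahedral high-spin t2g^2 e_g^0: CFSE = -0.8 × 10250 = -8200 cm⁻¹.
Tetrahedral: e^2 t2^0, CFSE = 2(−0.6) + 0(+0.4) = -1.2Δₜ = -1.2 × (4/9) × 10250 = -5467 cm⁻¹.
OSPE = CFSE(oct) − CFSE(tet) = -8200 − (-5467) = -2733 cm⁻¹.

-2733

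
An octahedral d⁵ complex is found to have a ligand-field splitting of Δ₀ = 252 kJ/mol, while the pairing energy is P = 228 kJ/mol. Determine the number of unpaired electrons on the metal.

1

Since Δ₀ = 252 kJ/mol > P = 228 kJ/mol, the complex adopts the low-spin configuration.
Filling d⁵ accordingly: t₂g⁵ eg⁰.
Unpaired electrons: 1.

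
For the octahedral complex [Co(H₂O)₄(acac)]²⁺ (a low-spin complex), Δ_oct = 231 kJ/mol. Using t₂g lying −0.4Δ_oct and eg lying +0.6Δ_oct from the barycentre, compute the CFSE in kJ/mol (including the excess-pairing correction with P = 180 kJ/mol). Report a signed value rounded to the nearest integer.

Ligand charges: 4×(+0) from H₂O and 1×(-1) from acac⁻ sum to -1; with overall charge +2, Co is +3.
Co is in group 9, so Co³⁺ is d⁶ (9 − 3 = 6).
The d⁶ electrons fill as t₂g⁶ eg⁰.
CFSE(orbital) = 6×(-0.4Δ_oct) + 0×(0.6Δ_oct) = -2.4Δ_oct; with Δ_oct = 231 kJ/mol that is -554 kJ/mol.
Relative to high-spin t₂g⁴ eg² (1 paired), the low-spin configuration has 2 additional pairs, contributing +2 × 180 = +360 kJ/mol.
Overall CFSE = -554 + 360 = -194 kJ/mol.

-194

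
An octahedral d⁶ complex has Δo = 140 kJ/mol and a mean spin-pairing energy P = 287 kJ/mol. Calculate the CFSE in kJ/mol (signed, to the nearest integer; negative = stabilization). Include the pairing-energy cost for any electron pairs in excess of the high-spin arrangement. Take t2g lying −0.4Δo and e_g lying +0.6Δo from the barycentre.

With Δo < P the complex is high-spin.
Configuration: t2g^4 e_g^2.
Orbital CFSE = -0.4Δo = -0.4 × 140 = -56 kJ/mol.
High-spin has no excess pairs, so no pairing correction applies.

-56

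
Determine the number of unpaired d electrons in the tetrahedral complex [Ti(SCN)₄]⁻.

1

Each SCN⁻ contributes -1; 4 × (-1) = -4. With overall charge -1, Ti is in the +3 oxidation state.
Ti sits in group 4; removing 3 electrons leaves Ti³⁺ with 4 − 3 = 1 d electrons.
Tetrahedral splitting is small, so the complex is high-spin.
Configuration: e¹ t₂⁰, giving 1 unpaired electron.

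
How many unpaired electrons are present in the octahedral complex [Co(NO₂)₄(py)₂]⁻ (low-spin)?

0

Ligand charges: 4×(-1) from NO₂⁻ and 2×(+0) from py sum to -4; with overall charge -1, Co is +3.
Co sits in group 9; removing 3 electrons leaves Co³⁺ with 9 − 3 = 6 d electrons.
Configuration: t₂g⁶ eg⁰, giving 0 unpaired electrons.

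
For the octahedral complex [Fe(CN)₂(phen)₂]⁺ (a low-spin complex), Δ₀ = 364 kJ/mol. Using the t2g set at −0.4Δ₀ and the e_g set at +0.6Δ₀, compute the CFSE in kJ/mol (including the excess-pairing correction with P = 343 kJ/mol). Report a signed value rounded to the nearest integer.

Ligand charges: 2×(-1) from CN⁻ and 2×(+0) from phen sum to -2; with overall charge +1, Fe is +3.
Fe sits in group 8; removing 3 electrons leaves Fe³⁺ with 8 − 3 = 5 d electrons.
The d⁵ electrons fill as t2g^5 e_g^0.
Orbital CFSE = 5(-0.4) + 0(0.6) = -2.0Δ₀ = -2.0 × 364 = -728 kJ/mol.
Relative to high-spin t2g^3 e_g^2 (0 paired), the low-spin configuration has 2 additional pairs, contributing +2 × 343 = +686 kJ/mol.
Overall CFSE = -728 + 686 = -42 kJ/mol.

-42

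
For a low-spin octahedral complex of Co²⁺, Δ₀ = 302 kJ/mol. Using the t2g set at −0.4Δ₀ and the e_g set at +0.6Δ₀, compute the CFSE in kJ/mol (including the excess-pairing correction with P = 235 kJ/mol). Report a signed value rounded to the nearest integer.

Co sits in group 9; removing 2 electrons leaves Co²⁺ with 9 − 2 = 7 d electrons.
Electron filling gives t2g^6 e_g^1.
CFSE(orbital) = 6×(-0.4Δ₀) + 1×(0.6Δ₀) = -1.8Δ₀; with Δ₀ = 302 kJ/mol that is -544 kJ/mol.
Relative to high-spin t2g^5 e_g^2 (2 paired), the low-spin configuration has 1 additional pair, contributing +1 × 235 = +235 kJ/mol.
Net CFSE = -544 + 235 = -309 kJ/mol.

-309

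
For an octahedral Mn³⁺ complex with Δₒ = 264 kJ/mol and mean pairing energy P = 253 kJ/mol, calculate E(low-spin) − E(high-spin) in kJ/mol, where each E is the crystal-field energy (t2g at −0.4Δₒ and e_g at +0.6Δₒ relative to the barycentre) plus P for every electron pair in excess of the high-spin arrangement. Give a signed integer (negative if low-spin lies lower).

-11

Mn³⁺: group 7, so d-count = 7 − 3 = 4.
High-spin d⁴ fills as t2g^3 e_g^1 with CFSE 3(−0.4) + 1(+0.6) = -0.6Δₒ = -158 kJ/mol.
Low-spin: t2g^4 e_g^0, orbital CFSE = -1.6Δₒ = -422 kJ/mol; plus 1 excess pair × P = +253 kJ/mol; total -169 kJ/mol.
E(LS) − E(HS) = -169 − (-158) = -11 kJ/mol.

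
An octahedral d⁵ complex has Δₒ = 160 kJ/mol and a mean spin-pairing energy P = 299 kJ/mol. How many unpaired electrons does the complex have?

5

Since Δₒ = 160 kJ/mol < P = 299 kJ/mol, the complex adopts the high-spin configuration.
Configuration: t₂g³ eg².
Unpaired electrons: 5.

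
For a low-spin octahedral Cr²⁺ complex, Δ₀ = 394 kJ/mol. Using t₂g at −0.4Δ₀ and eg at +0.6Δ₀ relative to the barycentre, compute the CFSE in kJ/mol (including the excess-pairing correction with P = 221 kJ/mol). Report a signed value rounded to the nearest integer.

-409

Cr is in group 6, so Cr²⁺ is d⁴ (6 − 2 = 4).
Electron filling gives t₂g⁴ eg⁰.
CFSE(orbital) = 4×(-0.4Δ₀) + 0×(0.6Δ₀) = -1.6Δ₀; with Δ₀ = 394 kJ/mol that is -630 kJ/mol.
Relative to high-spin t₂g³ eg¹ (0 paired), the low-spin configuration has 1 additional pair, contributing +1 × 221 = +221 kJ/mol.
Combining: -630 + 221 = -409 kJ/mol.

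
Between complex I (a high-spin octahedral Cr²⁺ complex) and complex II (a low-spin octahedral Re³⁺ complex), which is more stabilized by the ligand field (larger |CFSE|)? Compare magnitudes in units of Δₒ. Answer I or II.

II

I: Cr sits in group 6; removing 2 electrons leaves Cr²⁺ with 6 − 2 = 4 d electrons; t2g^3 e_g^1, CFSE = -0.6Δₒ.
II: Re is in group 7, so Re³⁺ is d⁴ (7 − 3 = 4); t2g^4 e_g^0, CFSE = -1.6Δₒ.
So II has the larger |CFSE|.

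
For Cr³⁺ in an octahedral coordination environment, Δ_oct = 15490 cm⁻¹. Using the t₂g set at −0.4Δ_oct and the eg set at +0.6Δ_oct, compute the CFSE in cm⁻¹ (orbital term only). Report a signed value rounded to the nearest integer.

Group 6 minus oxidation state +3 gives a d³ configuration for Cr³⁺.
Electron filling gives t₂g³ eg⁰.
The orbital stabilization is -1.2Δ_oct = -1.2 × 15490 = -18588 cm⁻¹.

-18588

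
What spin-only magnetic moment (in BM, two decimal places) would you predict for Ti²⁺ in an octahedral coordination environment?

Group 4 minus oxidation state +2 gives a d² configuration for Ti²⁺.
Configuration: t2g^2 e_g^0 → 2 unpaired electrons.
μ(spin-only) = √[2(2+2)] = √8 ≈ 2.83 BM.

2.83 BM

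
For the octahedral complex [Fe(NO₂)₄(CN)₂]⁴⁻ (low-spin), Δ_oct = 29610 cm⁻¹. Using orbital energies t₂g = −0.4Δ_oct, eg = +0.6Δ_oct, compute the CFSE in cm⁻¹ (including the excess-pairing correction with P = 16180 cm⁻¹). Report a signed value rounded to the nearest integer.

Ligand charges: 4×(-1) from NO₂⁻ and 2×(-1) from CN⁻ sum to -6; with overall charge -4, Fe is +2.
Fe²⁺: group 8, so d-count = 8 − 2 = 6.
Configuration: t₂g⁶ eg⁰.
Orbital CFSE = 6(-0.4) + 0(0.6) = -2.4Δ_oct = -2.4 × 29610 = -71064 cm⁻¹.
High-spin d⁶ would be t₂g⁴ eg² with 1 pair; low-spin has 3, so 2 excess pairs cost +2P = +32360 cm⁻¹.
Overall CFSE = -71064 + 32360 = -38704 cm⁻¹.

-38704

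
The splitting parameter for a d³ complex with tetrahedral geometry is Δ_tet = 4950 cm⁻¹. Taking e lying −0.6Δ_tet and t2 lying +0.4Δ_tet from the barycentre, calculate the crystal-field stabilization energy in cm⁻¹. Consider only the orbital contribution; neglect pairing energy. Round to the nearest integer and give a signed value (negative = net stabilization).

With tetrahedral geometry the complex is necessarily high-spin.
Configuration: e^2 t2^1.
Orbital CFSE = 2(-0.6) + 1(0.4) = -0.8Δ_tet = -0.8 × 4950 = -3960 cm⁻¹.

-3960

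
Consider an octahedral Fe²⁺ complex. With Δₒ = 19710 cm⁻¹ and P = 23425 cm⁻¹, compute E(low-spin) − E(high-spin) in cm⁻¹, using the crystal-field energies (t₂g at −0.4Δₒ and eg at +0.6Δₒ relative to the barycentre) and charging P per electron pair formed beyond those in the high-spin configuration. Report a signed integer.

7430

Fe²⁺: group 8, so d-count = 8 − 2 = 6.
In the high-spin limit (t₂g⁴ eg²) the orbital term is -0.4Δₒ = -7884 cm⁻¹, with no excess pairing.
For low-spin the configuration is t₂g⁶ eg⁰: orbital energy -2.4 × 19710 = -47304 cm⁻¹, and 2 additional pairs relative to high-spin add 46850 cm⁻¹, giving -454 cm⁻¹.
The difference is -454 − (-7884) = 7430 cm⁻¹, so high-spin lies lower.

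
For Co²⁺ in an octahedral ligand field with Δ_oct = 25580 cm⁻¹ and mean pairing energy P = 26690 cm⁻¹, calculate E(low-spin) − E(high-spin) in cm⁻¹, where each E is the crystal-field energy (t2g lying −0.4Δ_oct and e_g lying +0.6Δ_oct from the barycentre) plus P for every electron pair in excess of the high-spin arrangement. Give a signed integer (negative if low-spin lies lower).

1110

Group 9 minus oxidation state +2 gives a d⁷ configuration for Co²⁺.
High-spin: t2g^5 e_g^2, CFSE = -0.8Δ_oct = -20464 cm⁻¹.
For low-spin the configuration is t2g^6 e_g^1: orbital energy -1.8 × 25580 = -46044 cm⁻¹, and 1 additional pair relative to high-spin adds 26690 cm⁻¹, giving -19354 cm⁻¹.
Thus E(LS) − E(HS) = 1110 cm⁻¹.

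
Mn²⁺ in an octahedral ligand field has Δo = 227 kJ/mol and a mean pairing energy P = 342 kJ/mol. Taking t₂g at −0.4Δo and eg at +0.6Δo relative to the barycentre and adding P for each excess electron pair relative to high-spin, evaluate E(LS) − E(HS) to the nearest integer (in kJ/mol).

230

Mn is in group 7, so Mn²⁺ is d⁵ (7 − 2 = 5).
In the high-spin limit (t₂g³ eg²) the orbital term is 0.0Δo = 0 kJ/mol, with no excess pairing.
For low-spin the configuration is t₂g⁵ eg⁰: orbital energy -2.0 × 227 = -454 kJ/mol, and 2 additional pairs relative to high-spin add 684 kJ/mol, giving 230 kJ/mol.
Thus E(LS) − E(HS) = 230 kJ/mol.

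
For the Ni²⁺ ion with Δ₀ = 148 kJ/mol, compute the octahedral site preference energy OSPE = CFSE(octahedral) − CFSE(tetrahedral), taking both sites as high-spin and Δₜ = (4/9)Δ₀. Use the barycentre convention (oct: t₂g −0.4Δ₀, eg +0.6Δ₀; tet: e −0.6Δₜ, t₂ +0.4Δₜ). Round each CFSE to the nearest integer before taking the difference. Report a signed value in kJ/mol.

-125

Ni²⁺: group 10, so d-count = 10 − 2 = 8.
In an octahedral site d⁸ (HS) is t₂g⁶ eg², giving CFSE(oct) = -1.2Δ₀ = -178 kJ/mol.
In a tetrahedral site the filling is e⁴ t₂⁴: CFSE(tet) = -0.8Δₜ = -0.8 × (4/9)(148) = -53 kJ/mol.
Subtracting, OSPE = -178 − (-53) = -125 kJ/mol.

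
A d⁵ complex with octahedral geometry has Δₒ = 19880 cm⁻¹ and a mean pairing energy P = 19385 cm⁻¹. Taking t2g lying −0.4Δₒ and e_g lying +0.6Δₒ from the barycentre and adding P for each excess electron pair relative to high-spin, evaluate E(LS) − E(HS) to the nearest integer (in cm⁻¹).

In the high-spin limit (t2g^3 e_g^2) the orbital term is 0.0Δₒ = 0 cm⁻¹, with no excess pairing.
For low-spin the configuration is t2g^5 e_g^0: orbital energy -2.0 × 19880 = -39760 cm⁻¹, and 2 additional pairs relative to high-spin add 38770 cm⁻¹, giving -990 cm⁻¹.
Thus E(LS) − E(HS) = -990 cm⁻¹.

-990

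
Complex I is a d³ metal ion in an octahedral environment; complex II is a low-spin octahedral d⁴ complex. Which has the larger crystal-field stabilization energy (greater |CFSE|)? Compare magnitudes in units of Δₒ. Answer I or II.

I: t₂g³ eg⁰, CFSE = -1.2Δₒ.
II: t₂g⁴ eg⁰, CFSE = -1.6Δₒ.
So II has the larger |CFSE|.

II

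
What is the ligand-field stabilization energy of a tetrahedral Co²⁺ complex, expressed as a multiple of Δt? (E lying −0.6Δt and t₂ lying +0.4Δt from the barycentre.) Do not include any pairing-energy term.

-1.2 Δt

Co²⁺: group 9, so d-count = 9 − 2 = 7.
Tetrahedral fields are weak (Δₜ ≈ 4/9 Δₒ), so electrons fill high-spin.
Configuration: e⁴ t₂³.
CFSE = 4(-0.6Δt) + 3(0.4Δt) = -2.4Δt + 1.2Δt = -1.2Δt.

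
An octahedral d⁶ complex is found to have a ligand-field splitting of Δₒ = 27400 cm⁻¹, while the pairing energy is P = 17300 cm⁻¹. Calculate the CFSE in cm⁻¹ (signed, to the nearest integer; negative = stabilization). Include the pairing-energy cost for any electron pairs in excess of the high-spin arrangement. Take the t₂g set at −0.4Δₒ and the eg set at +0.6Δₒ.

Here Δₒ > P (27400 > 17300), so the low-spin state is favoured.
Configuration: t₂g⁶ eg⁰.
Orbital CFSE = -2.4Δₒ = -2.4 × 27400 = -65760 cm⁻¹.
Excess pairs vs high-spin: 3 − 1 = 2; pairing cost = +34600 cm⁻¹.
Net CFSE = -65760 + 34600 = -31160 cm⁻¹.

-31160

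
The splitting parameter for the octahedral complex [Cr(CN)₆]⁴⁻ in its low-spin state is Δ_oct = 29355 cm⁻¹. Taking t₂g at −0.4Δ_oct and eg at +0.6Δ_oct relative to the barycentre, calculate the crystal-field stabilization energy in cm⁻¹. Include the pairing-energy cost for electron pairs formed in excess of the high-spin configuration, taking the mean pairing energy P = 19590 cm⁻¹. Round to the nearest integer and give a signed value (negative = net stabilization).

-27378

Each CN⁻ contributes -1; 6 × (-1) = -6. With overall charge -4, Cr is in the +2 oxidation state.
Group 6 minus oxidation state +2 gives a d⁴ configuration for Cr²⁺.
Electron filling gives t₂g⁴ eg⁰.
The orbital stabilization is -1.6Δ_oct = -1.6 × 29355 = -46968 cm⁻¹.
High-spin d⁴ would be t₂g³ eg¹ with 0 pairs; low-spin has 1, so 1 excess pair costs +1P = +19590 cm⁻¹.
Combining: -46968 + 19590 = -27378 cm⁻¹.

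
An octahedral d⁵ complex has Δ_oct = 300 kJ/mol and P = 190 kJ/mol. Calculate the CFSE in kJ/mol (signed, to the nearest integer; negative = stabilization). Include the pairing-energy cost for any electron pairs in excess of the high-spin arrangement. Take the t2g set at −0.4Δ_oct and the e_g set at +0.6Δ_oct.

With Δ_oct > P the complex is low-spin.
That gives t2g^5 e_g^0.
Orbital CFSE = -2.0Δ_oct = -2.0 × 300 = -600 kJ/mol.
Excess pairs vs high-spin: 2 − 0 = 2; pairing cost = +380 kJ/mol.
Net CFSE = -600 + 380 = -220 kJ/mol.

-220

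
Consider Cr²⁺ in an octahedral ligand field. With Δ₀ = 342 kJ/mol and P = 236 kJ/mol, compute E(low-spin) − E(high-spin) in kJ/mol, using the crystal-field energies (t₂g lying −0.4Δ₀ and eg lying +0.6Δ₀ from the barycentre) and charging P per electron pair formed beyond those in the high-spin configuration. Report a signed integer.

-106

Cr sits in group 6; removing 2 electrons leaves Cr²⁺ with 6 − 2 = 4 d electrons.
High-spin d⁴ fills as t₂g³ eg¹ with CFSE 3(−0.4) + 1(+0.6) = -0.6Δ₀ = -205 kJ/mol.
Low-spin: t₂g⁴ eg⁰, orbital CFSE = -1.6Δ₀ = -547 kJ/mol; plus 1 excess pair × P = +236 kJ/mol; total -311 kJ/mol.
The difference is -311 − (-205) = -106 kJ/mol, so low-spin lies lower.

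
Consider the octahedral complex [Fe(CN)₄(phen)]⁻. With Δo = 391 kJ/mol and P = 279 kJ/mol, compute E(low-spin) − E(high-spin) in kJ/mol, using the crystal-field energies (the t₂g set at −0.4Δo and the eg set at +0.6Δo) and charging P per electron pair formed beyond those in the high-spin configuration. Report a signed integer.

-224

Ligand charges: 4×(-1) from CN⁻ and 1×(+0) from phen sum to -4; with overall charge -1, Fe is +3.
Fe³⁺: group 8, so d-count = 8 − 3 = 5.
In the high-spin limit (t₂g³ eg²) the orbital term is 0.0Δo = 0 kJ/mol, with no excess pairing.
For low-spin the configuration is t₂g⁵ eg⁰: orbital energy -2.0 × 391 = -782 kJ/mol, and 2 additional pairs relative to high-spin add 558 kJ/mol, giving -224 kJ/mol.
The difference is -224 − (0) = -224 kJ/mol, so low-spin lies lower.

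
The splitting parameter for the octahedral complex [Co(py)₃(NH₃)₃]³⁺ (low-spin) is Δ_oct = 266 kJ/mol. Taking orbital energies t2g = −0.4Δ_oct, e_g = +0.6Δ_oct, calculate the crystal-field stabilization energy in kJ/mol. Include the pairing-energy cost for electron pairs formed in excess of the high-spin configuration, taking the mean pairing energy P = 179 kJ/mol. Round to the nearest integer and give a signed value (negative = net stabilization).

Ligand charges: 3×(+0) from py and 3×(+0) from NH₃ sum to +0; with overall charge +3, Co is +3.
Group 9 minus oxidation state +3 gives a d⁶ configuration for Co³⁺.
The d⁶ electrons fill as t2g^6 e_g^0.
The orbital stabilization is -2.4Δ_oct = -2.4 × 266 = -638 kJ/mol.
Relative to high-spin t2g^4 e_g^2 (1 paired), the low-spin configuration has 2 additional pairs, contributing +2 × 179 = +358 kJ/mol.
Overall CFSE = -638 + 358 = -280 kJ/mol.

-280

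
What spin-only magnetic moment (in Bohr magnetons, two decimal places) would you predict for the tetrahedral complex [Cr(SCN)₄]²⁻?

Each SCN⁻ contributes -1; 4 × (-1) = -4. With overall charge -2, Cr is in the +2 oxidation state.
Cr²⁺: group 6, so d-count = 6 − 2 = 4.
Tetrahedral fields are weak (Δₜ ≈ 4/9 Δₒ), so electrons fill high-spin.
Configuration: e^2 t2^2 → 4 unpaired electrons.
μ(spin-only) = √[4(4+2)] = √24 ≈ 4.90 Bohr magnetons.

4.90 Bohr magnetons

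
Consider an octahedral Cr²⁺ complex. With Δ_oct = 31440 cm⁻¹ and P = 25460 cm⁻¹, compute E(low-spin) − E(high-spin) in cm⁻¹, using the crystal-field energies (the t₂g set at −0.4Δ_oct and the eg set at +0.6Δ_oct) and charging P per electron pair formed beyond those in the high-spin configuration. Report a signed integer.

Cr is in group 6, so Cr²⁺ is d⁴ (6 − 2 = 4).
In the high-spin limit (t₂g³ eg¹) the orbital term is -0.6Δ_oct = -18864 cm⁻¹, with no excess pairing.
For low-spin the configuration is t₂g⁴ eg⁰: orbital energy -1.6 × 31440 = -50304 cm⁻¹, and 1 additional pair relative to high-spin adds 25460 cm⁻¹, giving -24844 cm⁻¹.
Thus E(LS) − E(HS) = -5980 cm⁻¹.

-5980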